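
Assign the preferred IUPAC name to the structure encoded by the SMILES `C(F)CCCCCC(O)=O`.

7-fluoroheptanoic acid

The longest chain bearing the –COOH group is 7 carbons long (heptane).
The principal characteristic group is a carboxylic acid (terminal –COOH), named with the suffix -oic acid.
The numbering direction is chosen so that the carboxylic acid carbon is C-1 by definition.
This places a fluoro group at C-7.
Putting it together: 7-fluoroheptanoic acid.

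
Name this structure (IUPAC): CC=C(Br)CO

2-bromobut-2-en-1-ol

Counting along the main chain through the –OH group and the multiple bond gives 4 carbons: the parent is butane.
An alcohol (–OH) is the principal characteristic group, giving the suffix -ol.
The chain contains a C=C double bond, so the unsaturation ending is -ene.
Choose the numbering such that numbering from this end puts the hydroxyl group at C-1 rather than C-4.
With this numbering: the hydroxyl at C-1; the double bond between C-2 and C-3; a bromo group at C-2.
Putting it together: 2-bromobut-2-en-1-ol.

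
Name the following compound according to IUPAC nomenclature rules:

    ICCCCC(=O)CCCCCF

10-fluoro-1-iododecan-5-one

Counting along the main chain through the carbonyl gives 10 carbons: the parent is decane.
A ketone (C=O on an internal carbon) is the principal characteristic group, giving the suffix -one.
Number the chain so that numbering from this end puts the carbonyl group at C-5 rather than C-6.
With this numbering: the carbonyl at C-5; a fluoro group at C-10; an iodo group at C-1.
The substituents are ordered alphabetically, ignoring any di-/tri- multipliers.
The name is 10-fluoro-1-iododecan-5-one.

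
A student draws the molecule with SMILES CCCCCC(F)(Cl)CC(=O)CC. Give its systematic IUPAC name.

Counting along the main chain through the carbonyl gives 10 carbons: the parent is decane.
The highest-priority functional group is a ketone (C=O on an internal carbon), so the name ends in -one.
Number the chain so that numbering from this end puts the carbonyl group at C-3 rather than C-8.
With this numbering: the carbonyl at C-3; a chloro group at C-5; a fluoro group at C-5.
Substituent prefixes are cited in alphabetical order (multiplying prefixes like di-/tri- are ignored for ordering).
Assembling the pieces gives 5-chloro-5-fluorodecan-3-one.

5-chloro-5-fluorodecan-3-one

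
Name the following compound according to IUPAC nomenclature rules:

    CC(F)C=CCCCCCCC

2-fluoroundec-3-ene

Counting along the main chain through the multiple bond gives 11 carbons: the parent is undecane.
A C=C double bond in the chain gives the infix -ene-.
Number the chain so that numbering from this end puts the double bond at C-3 rather than C-8.
That gives the double bond between C-3 and C-4; a fluoro group at C-2.
Assembling the pieces gives 2-fluoroundec-3-ene.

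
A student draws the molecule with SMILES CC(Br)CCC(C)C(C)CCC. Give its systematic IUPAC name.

The longest continuous carbon chain has 9 atoms, so the parent hydride is nonane.
Choose the numbering such that the substituent locant set {2,5,6} is lower than {4,5,8} at the first point of difference.
That gives a bromo group at C-2; methyl groups at C-5 and C-6.
Prefixes are listed alphabetically: bromo, methyl.
The name is 2-bromo-5,6-dimethylnonane.

2-bromo-5,6-dimethylnonane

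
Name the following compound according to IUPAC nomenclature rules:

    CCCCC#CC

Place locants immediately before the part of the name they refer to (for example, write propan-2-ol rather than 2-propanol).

The longest carbon chain that includes the multiple bond has 7 carbons, so the parent hydride is heptane.
A C≡C triple bond in the chain gives the infix -yne-.
Choose the numbering such that numbering from this end puts the triple bond at C-2 rather than C-5.
That gives the triple bond between C-2 and C-3.
Assembling the pieces gives hept-2-yne.

hept-2-yne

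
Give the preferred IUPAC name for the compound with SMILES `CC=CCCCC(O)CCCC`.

undec-9-en-5-ol

The longest carbon chain that includes the –OH group and the multiple bond has 11 carbons, so the parent hydride is undecane.
An alcohol (–OH) is the principal characteristic group, giving the suffix -ol.
A C=C double bond in the chain gives the infix -ene-.
Number the chain so that numbering from this end puts the hydroxyl group at C-5 rather than C-7.
With this numbering: the hydroxyl at C-5; the double bond between C-9 and C-10.
Putting it together: undec-9-en-5-ol.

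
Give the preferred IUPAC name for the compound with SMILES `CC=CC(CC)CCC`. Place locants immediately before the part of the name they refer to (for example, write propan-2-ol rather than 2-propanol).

The longest chain bearing the multiple bond is 7 carbons long (heptane).
A C=C double bond in the chain gives the infix -ene-.
Choose the numbering such that numbering from this end puts the double bond at C-2 rather than C-5.
This places the double bond between C-2 and C-3; an ethyl group at C-4.
Putting it together: 4-ethylhept-2-ene.

4-ethylhept-2-ene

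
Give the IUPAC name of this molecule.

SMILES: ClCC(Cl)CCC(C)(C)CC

1,2-dichloro-5,5-dimethylheptane

The longest continuous carbon chain has 7 atoms, so the parent hydride is heptane.
Choose the numbering such that the substituent locant set {1,2,5,5} is lower than {3,3,6,7} at the first point of difference.
This places chloro groups at C-1 and C-2; two methyl groups at C-5.
Substituent prefixes are cited in alphabetical order (multiplying prefixes like di-/tri- are ignored for ordering).
Assembling the pieces gives 1,2-dichloro-5,5-dimethylheptane.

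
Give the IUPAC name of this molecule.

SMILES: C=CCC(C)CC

4-methylhex-1-ene

The longest chain bearing the multiple bond is 6 carbons long (hexane).
The chain contains a C=C double bond, so the unsaturation ending is -ene.
The numbering direction is chosen so that numbering from this end puts the double bond at C-1 rather than C-5.
This places the double bond between C-1 and C-2; a methyl group at C-4.
The name is 4-methylhex-1-ene.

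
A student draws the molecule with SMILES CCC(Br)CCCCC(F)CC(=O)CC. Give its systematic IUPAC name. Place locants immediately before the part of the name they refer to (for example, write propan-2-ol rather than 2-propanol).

10-bromo-5-fluorododecan-3-one

The longest carbon chain that includes the carbonyl has 12 carbons, so the parent hydride is dodecane.
The highest-priority functional group is a ketone (C=O on an internal carbon), so the name ends in -one.
Choose the numbering such that numbering from this end puts the carbonyl group at C-3 rather than C-10.
That gives the carbonyl at C-3; a bromo group at C-10; a fluoro group at C-5.
Prefixes are listed alphabetically: bromo, fluoro.
Putting it together: 10-bromo-5-fluorododecan-3-one.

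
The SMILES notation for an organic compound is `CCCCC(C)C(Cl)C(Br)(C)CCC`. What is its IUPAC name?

4-bromo-5-chloro-4,6-dimethyldecane

The longest carbon chain is 10 atoms: the parent is decane.
Number the chain so that the substituent locant set {4,4,5,6} is lower than {5,6,7,7} at the first point of difference.
With this numbering: a bromo group at C-4; a chloro group at C-5; methyl groups at C-4 and C-6.
The substituents are ordered alphabetically, ignoring any di-/tri- multipliers.
The name is 4-bromo-5-chloro-4,6-dimethyldecane.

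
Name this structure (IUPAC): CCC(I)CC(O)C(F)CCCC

The longest carbon chain that includes the –OH group has 10 carbons, so the parent hydride is decane.
The highest-priority functional group is an alcohol (–OH), so the name ends in -ol.
Choose the numbering such that numbering from this end puts the hydroxyl group at C-5 rather than C-6.
This places the hydroxyl at C-5; a fluoro group at C-6; an iodo group at C-3.
Prefixes are listed alphabetically: fluoro, iodo.
Putting it together: 6-fluoro-3-iododecan-5-ol.

6-fluoro-3-iododecan-5-ol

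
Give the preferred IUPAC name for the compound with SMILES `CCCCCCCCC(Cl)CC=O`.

Counting along the main chain through the –CHO group gives 11 carbons: the parent is undecane.
The highest-priority functional group is an aldehyde (terminal –CHO), so the name ends in -al.
The numbering direction is chosen so that the aldehyde carbon is C-1 by definition.
That gives a chloro group at C-3.
Putting it together: 3-chloroundecanal.

3-chloroundecanal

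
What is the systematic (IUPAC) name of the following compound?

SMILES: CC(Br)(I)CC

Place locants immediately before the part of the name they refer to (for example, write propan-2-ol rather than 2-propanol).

2-bromo-2-iodobutane

The parent chain contains 4 carbons (butane).
Choose the numbering such that the substituent locant set {2,2} is lower than {3,3} at the first point of difference.
That gives a bromo group at C-2; an iodo group at C-2.
Substituent prefixes are cited in alphabetical order (multiplying prefixes like di-/tri- are ignored for ordering).
Assembling the pieces gives 2-bromo-2-iodobutane.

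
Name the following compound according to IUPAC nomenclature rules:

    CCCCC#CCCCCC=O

undec-6-ynal

The longest chain bearing the –CHO group and the multiple bond is 11 carbons long (undecane).
An aldehyde (terminal –CHO) is the principal characteristic group, giving the suffix -al.
The chain contains a C≡C triple bond, so the unsaturation ending is -yne.
The numbering direction is chosen so that the aldehyde carbon is C-1 by definition.
That gives the triple bond between C-6 and C-7.
Putting it together: undec-6-ynal.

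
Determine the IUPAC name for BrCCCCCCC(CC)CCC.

The longest continuous carbon chain has 10 atoms, so the parent hydride is decane.
Number the chain so that the substituent locant set {1,7} is lower than {4,10} at the first point of difference.
That gives a bromo group at C-1; an ethyl group at C-7.
Prefixes are listed alphabetically: bromo, ethyl.
The name is 1-bromo-7-ethyldecane.

1-bromo-7-ethyldecane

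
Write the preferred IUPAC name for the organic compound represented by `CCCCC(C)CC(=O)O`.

The longest chain bearing the –COOH group is 7 carbons long (heptane).
A carboxylic acid (terminal –COOH) is the principal characteristic group, giving the suffix -oic acid.
Choose the numbering such that the carboxylic acid carbon is C-1 by definition.
This places a methyl group at C-3.
Assembling the pieces gives 3-methylheptanoic acid.

3-methylheptanoic acid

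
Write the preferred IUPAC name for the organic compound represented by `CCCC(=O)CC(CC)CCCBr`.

9-bromo-6-ethylnonan-4-one

The longest carbon chain that includes the carbonyl has 9 carbons, so the parent hydride is nonane.
The highest-priority functional group is a ketone (C=O on an internal carbon), so the name ends in -one.
Choose the numbering such that numbering from this end puts the carbonyl group at C-4 rather than C-6.
That gives the carbonyl at C-4; a bromo group at C-9; an ethyl group at C-6.
The substituents are ordered alphabetically, ignoring any di-/tri- multipliers.
Assembling the pieces gives 9-bromo-6-ethylnonan-4-one.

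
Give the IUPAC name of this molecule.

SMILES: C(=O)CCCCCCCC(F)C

The longest chain bearing the –CHO group is 10 carbons long (decane).
The principal characteristic group is an aldehyde (terminal –CHO), named with the suffix -al.
The numbering direction is chosen so that the aldehyde carbon is C-1 by definition.
This places a fluoro group at C-9.
Assembling the pieces gives 9-fluorodecanal.

9-fluorodecanal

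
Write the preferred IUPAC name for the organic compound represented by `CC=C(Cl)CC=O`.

3-chloropent-3-enal

Counting along the main chain through the –CHO group and the multiple bond gives 5 carbons: the parent is pentane.
An aldehyde (terminal –CHO) is the principal characteristic group, giving the suffix -al.
A C=C double bond in the chain gives the infix -ene-.
Number the chain so that the aldehyde carbon is C-1 by definition.
That gives the double bond between C-3 and C-4; a chloro group at C-3.
Putting it together: 3-chloropent-3-enal.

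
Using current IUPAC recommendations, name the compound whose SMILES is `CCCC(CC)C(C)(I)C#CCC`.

6-ethyl-5-iodo-5-methylnon-3-yne

The longest carbon chain that includes the multiple bond has 9 carbons, so the parent hydride is nonane.
The chain contains a C≡C triple bond, so the unsaturation ending is -yne.
Number the chain so that numbering from this end puts the triple bond at C-3 rather than C-6.
With this numbering: the triple bond between C-3 and C-4; an ethyl group at C-6; an iodo group at C-5; a methyl group at C-5.
Substituent prefixes are cited in alphabetical order (multiplying prefixes like di-/tri- are ignored for ordering).
The name is 6-ethyl-5-iodo-5-methylnon-3-yne.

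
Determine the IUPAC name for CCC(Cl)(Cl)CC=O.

3,3-dichloropentanal

Counting along the main chain through the –CHO group gives 5 carbons: the parent is pentane.
The principal characteristic group is an aldehyde (terminal –CHO), named with the suffix -al.
Number the chain so that the aldehyde carbon is C-1 by definition.
This places two chloro groups at C-3.
The name is 3,3-dichloropentanal.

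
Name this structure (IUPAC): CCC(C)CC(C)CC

3,5-dimethylheptane

The longest carbon chain is 7 atoms: the parent is heptane.
Both numbering directions give the same locant set; either may be used.
This places methyl groups at C-3 and C-5.
Putting it together: 3,5-dimethylheptane.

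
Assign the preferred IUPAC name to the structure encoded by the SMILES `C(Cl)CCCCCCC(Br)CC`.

8-bromo-1-chlorodecane

The longest carbon chain is 10 atoms: the parent is decane.
Choose the numbering such that the substituent locant set {1,8} is lower than {3,10} at the first point of difference.
With this numbering: a bromo group at C-8; a chloro group at C-1.
Prefixes are listed alphabetically: bromo, chloro.
Assembling the pieces gives 8-bromo-1-chlorodecane.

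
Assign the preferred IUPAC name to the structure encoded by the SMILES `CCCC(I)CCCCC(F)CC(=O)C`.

4-fluoro-9-iodododecan-2-one

The longest chain bearing the carbonyl is 12 carbons long (dodecane).
The principal characteristic group is a ketone (C=O on an internal carbon), named with the suffix -one.
The numbering direction is chosen so that numbering from this end puts the carbonyl group at C-2 rather than C-11.
This places the carbonyl at C-2; a fluoro group at C-4; an iodo group at C-9.
The substituents are ordered alphabetically, ignoring any di-/tri- multipliers.
The name is 4-fluoro-9-iodododecan-2-one.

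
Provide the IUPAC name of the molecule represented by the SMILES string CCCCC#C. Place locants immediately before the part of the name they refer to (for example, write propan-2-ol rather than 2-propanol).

The longest carbon chain that includes the multiple bond has 6 carbons, so the parent hydride is hexane.
There is one C≡C triple bond, indicated by the ending -yne.
Choose the numbering such that numbering from this end puts the triple bond at C-1 rather than C-5.
That gives the triple bond between C-1 and C-2.
The name is hex-1-yne.

hex-1-yne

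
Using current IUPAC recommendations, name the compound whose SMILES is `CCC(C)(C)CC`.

The parent chain contains 5 carbons (pentane).
Numbering from either end gives identical locants here.
That gives two methyl groups at C-3.
The name is 3,3-dimethylpentane.

3,3-dimethylpentane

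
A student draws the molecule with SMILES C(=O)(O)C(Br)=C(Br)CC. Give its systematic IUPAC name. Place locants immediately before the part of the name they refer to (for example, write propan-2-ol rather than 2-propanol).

2,3-dibromopent-2-enoic acid

Counting along the main chain through the –COOH group and the multiple bond gives 5 carbons: the parent is pentane.
A carboxylic acid (terminal –COOH) is the principal characteristic group, giving the suffix -oic acid.
A C=C double bond in the chain gives the infix -ene-.
Number the chain so that the carboxylic acid carbon is C-1 by definition.
With this numbering: the double bond between C-2 and C-3; bromo groups at C-2 and C-3.
The name is 2,3-dibromopent-2-enoic acid.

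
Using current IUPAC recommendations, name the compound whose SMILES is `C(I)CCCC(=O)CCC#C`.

Counting along the main chain through the carbonyl and the multiple bond gives 9 carbons: the parent is nonane.
The principal characteristic group is a ketone (C=O on an internal carbon), named with the suffix -one.
A C≡C triple bond in the chain gives the infix -yne-.
Choose the numbering such that numbering from this end puts the triple bond at C-1 rather than C-8.
This places the carbonyl at C-5; the triple bond between C-1 and C-2; an iodo group at C-9.
The name is 9-iodonon-1-yn-5-one.

9-iodonon-1-yn-5-one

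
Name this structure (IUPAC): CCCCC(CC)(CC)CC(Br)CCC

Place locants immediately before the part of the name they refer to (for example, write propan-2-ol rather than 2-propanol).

The longest carbon chain is 10 atoms: the parent is decane.
Number the chain so that the substituent locant set {4,6,6} is lower than {5,5,7} at the first point of difference.
That gives a bromo group at C-4; two ethyl groups at C-6.
The substituents are ordered alphabetically, ignoring any di-/tri- multipliers.
The name is 4-bromo-6,6-diethyldecane.

4-bromo-6,6-diethyldecane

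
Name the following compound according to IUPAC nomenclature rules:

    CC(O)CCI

The longest chain bearing the –OH group is 4 carbons long (butane).
The highest-priority functional group is an alcohol (–OH), so the name ends in -ol.
Choose the numbering such that numbering from this end puts the hydroxyl group at C-2 rather than C-3.
That gives the hydroxyl at C-2; an iodo group at C-4.
The name is 4-iodobutan-2-ol.

4-iodobutan-2-ol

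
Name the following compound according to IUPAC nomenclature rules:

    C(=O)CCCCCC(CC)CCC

7-ethyldecanal

Counting along the main chain through the –CHO group gives 10 carbons: the parent is decane.
The highest-priority functional group is an aldehyde (terminal –CHO), so the name ends in -al.
Choose the numbering such that the aldehyde carbon is C-1 by definition.
That gives an ethyl group at C-7.
Assembling the pieces gives 7-ethyldecanal.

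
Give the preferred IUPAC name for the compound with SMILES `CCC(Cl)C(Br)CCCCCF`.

6-bromo-7-chloro-1-fluorononane

The parent chain contains 9 carbons (nonane).
Choose the numbering such that the substituent locant set {1,6,7} is lower than {3,4,9} at the first point of difference.
This places a bromo group at C-6; a chloro group at C-7; a fluoro group at C-1.
Prefixes are listed alphabetically: bromo, chloro, fluoro.
The name is 6-bromo-7-chloro-1-fluorononane.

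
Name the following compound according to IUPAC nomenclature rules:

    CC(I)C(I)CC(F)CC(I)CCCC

The parent chain contains 11 carbons (undecane).
Number the chain so that the substituent locant set {2,3,5,7} is lower than {5,7,9,10} at the first point of difference.
With this numbering: a fluoro group at C-5; iodo groups at C-2 and C-3 and C-7.
The substituents are ordered alphabetically, ignoring any di-/tri- multipliers.
The name is 5-fluoro-2,3,7-triiodoundecane.

5-fluoro-2,3,7-triiodoundecane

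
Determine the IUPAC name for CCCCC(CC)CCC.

4-ethyloctane

The longest carbon chain is 8 atoms: the parent is octane.
The numbering direction is chosen so that the substituent locant set {4} is lower than {5} at the first point of difference.
That gives an ethyl group at C-4.
The name is 4-ethyloctane.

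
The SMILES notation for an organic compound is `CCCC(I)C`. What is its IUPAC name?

The parent chain contains 5 carbons (pentane).
Choose the numbering such that the substituent locant set {2} is lower than {4} at the first point of difference.
This places an iodo group at C-2.
The name is 2-iodopentane.

2-iodopentane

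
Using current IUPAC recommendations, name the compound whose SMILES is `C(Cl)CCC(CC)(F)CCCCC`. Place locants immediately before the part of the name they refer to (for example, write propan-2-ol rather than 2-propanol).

The parent chain contains 9 carbons (nonane).
The numbering direction is chosen so that the substituent locant set {1,4,4} is lower than {6,6,9} at the first point of difference.
With this numbering: a chloro group at C-1; an ethyl group at C-4; a fluoro group at C-4.
Substituent prefixes are cited in alphabetical order (multiplying prefixes like di-/tri- are ignored for ordering).
Putting it together: 1-chloro-4-ethyl-4-fluorononane.

1-chloro-4-ethyl-4-fluorononane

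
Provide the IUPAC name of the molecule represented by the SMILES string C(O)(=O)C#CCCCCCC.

non-2-ynoic acid

Counting along the main chain through the –COOH group and the multiple bond gives 9 carbons: the parent is nonane.
The principal characteristic group is a carboxylic acid (terminal –COOH), named with the suffix -oic acid.
A C≡C triple bond in the chain gives the infix -yne-.
Choose the numbering such that the carboxylic acid carbon is C-1 by definition.
That gives the triple bond between C-2 and C-3.
Assembling the pieces gives non-2-ynoic acid.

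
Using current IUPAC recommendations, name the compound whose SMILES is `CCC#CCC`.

The longest carbon chain that includes the multiple bond has 6 carbons, so the parent hydride is hexane.
There is one C≡C triple bond, indicated by the ending -yne.
Both numbering directions give the same locant set; either may be used.
That gives the triple bond between C-3 and C-4.
The name is hex-3-yne.

hex-3-yne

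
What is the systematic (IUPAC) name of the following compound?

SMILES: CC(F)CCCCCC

The longest continuous carbon chain has 8 atoms, so the parent hydride is octane.
The numbering direction is chosen so that the substituent locant set {2} is lower than {7} at the first point of difference.
That gives a fluoro group at C-2.
Putting it together: 2-fluorooctane.

2-fluorooctane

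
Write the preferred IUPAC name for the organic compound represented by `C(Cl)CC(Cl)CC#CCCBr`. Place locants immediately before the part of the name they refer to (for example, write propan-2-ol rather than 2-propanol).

The longest chain bearing the multiple bond is 8 carbons long (octane).
There is one C≡C triple bond, indicated by the ending -yne.
The numbering direction is chosen so that numbering from this end puts the triple bond at C-3 rather than C-5.
That gives the triple bond between C-3 and C-4; a bromo group at C-1; chloro groups at C-6 and C-8.
Prefixes are listed alphabetically: bromo, chloro.
The name is 1-bromo-6,8-dichlorooct-3-yne.

1-bromo-6,8-dichlorooct-3-yne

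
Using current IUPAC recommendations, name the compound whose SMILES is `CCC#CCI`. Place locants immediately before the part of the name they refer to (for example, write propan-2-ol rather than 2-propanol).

1-iodopent-2-yne

Counting along the main chain through the multiple bond gives 5 carbons: the parent is pentane.
A C≡C triple bond in the chain gives the infix -yne-.
Choose the numbering such that numbering from this end puts the triple bond at C-2 rather than C-3.
That gives the triple bond between C-2 and C-3; an iodo group at C-1.
Assembling the pieces gives 1-iodopent-2-yne.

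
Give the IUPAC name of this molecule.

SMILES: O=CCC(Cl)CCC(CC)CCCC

3-chloro-6-ethyldecanal

Counting along the main chain through the –CHO group gives 10 carbons: the parent is decane.
The principal characteristic group is an aldehyde (terminal –CHO), named with the suffix -al.
Choose the numbering such that the aldehyde carbon is C-1 by definition.
That gives a chloro group at C-3; an ethyl group at C-6.
Substituent prefixes are cited in alphabetical order (multiplying prefixes like di-/tri- are ignored for ordering).
Assembling the pieces gives 3-chloro-6-ethyldecanal.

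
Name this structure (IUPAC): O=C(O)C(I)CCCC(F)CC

The longest chain bearing the –COOH group is 8 carbons long (octane).
A carboxylic acid (terminal –COOH) is the principal characteristic group, giving the suffix -oic acid.
The numbering direction is chosen so that the carboxylic acid carbon is C-1 by definition.
That gives a fluoro group at C-6; an iodo group at C-2.
The substituents are ordered alphabetically, ignoring any di-/tri- multipliers.
Putting it together: 6-fluoro-2-iodooctanoic acid.

6-fluoro-2-iodooctanoic acid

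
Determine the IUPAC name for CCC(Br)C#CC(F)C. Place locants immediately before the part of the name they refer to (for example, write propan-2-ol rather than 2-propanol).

The longest chain bearing the multiple bond is 7 carbons long (heptane).
The chain contains a C≡C triple bond, so the unsaturation ending is -yne.
Number the chain so that numbering from this end puts the triple bond at C-3 rather than C-4.
With this numbering: the triple bond between C-3 and C-4; a bromo group at C-5; a fluoro group at C-2.
Substituent prefixes are cited in alphabetical order (multiplying prefixes like di-/tri- are ignored for ordering).
The name is 5-bromo-2-fluorohept-3-yne.

5-bromo-2-fluorohept-3-yne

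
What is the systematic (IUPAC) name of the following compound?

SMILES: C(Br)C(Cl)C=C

Counting along the main chain through the multiple bond gives 4 carbons: the parent is butane.
The chain contains a C=C double bond, so the unsaturation ending is -ene.
Number the chain so that numbering from this end puts the double bond at C-1 rather than C-3.
This places the double bond between C-1 and C-2; a bromo group at C-4; a chloro group at C-3.
Prefixes are listed alphabetically: bromo, chloro.
Assembling the pieces gives 4-bromo-3-chlorobut-1-ene.

4-bromo-3-chlorobut-1-ene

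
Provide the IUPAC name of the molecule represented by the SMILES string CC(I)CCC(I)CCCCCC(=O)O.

The longest chain bearing the –COOH group is 11 carbons long (undecane).
The principal characteristic group is a carboxylic acid (terminal –COOH), named with the suffix -oic acid.
Choose the numbering such that the carboxylic acid carbon is C-1 by definition.
That gives iodo groups at C-7 and C-10.
Assembling the pieces gives 7,10-diiodoundecanoic acid.

7,10-diiodoundecanoic acid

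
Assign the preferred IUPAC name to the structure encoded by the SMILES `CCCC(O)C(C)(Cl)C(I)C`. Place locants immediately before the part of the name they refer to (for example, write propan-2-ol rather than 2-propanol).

The longest carbon chain that includes the –OH group has 7 carbons, so the parent hydride is heptane.
The highest-priority functional group is an alcohol (–OH), so the name ends in -ol.
Number the chain so that the substituent locant set {2,3,3} is lower than {5,5,6} at the first point of difference.
With this numbering: the hydroxyl at C-4; a chloro group at C-3; an iodo group at C-2; a methyl group at C-3.
Substituent prefixes are cited in alphabetical order (multiplying prefixes like di-/tri- are ignored for ordering).
The name is 3-chloro-2-iodo-3-methylheptan-4-ol.

3-chloro-2-iodo-3-methylheptan-4-ol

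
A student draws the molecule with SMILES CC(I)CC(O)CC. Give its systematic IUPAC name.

5-iodohexan-3-ol

The longest carbon chain that includes the –OH group has 6 carbons, so the parent hydride is hexane.
The highest-priority functional group is an alcohol (–OH), so the name ends in -ol.
Choose the numbering such that numbering from this end puts the hydroxyl group at C-3 rather than C-4.
This places the hydroxyl at C-3; an iodo group at C-5.
Putting it together: 5-iodohexan-3-ol.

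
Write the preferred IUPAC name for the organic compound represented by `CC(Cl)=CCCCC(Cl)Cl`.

2,7,7-trichlorohept-2-ene

The longest carbon chain that includes the multiple bond has 7 carbons, so the parent hydride is heptane.
The chain contains a C=C double bond, so the unsaturation ending is -ene.
The numbering direction is chosen so that numbering from this end puts the double bond at C-2 rather than C-5.
With this numbering: the double bond between C-2 and C-3; chloro groups at C-2 and C-7 (×2).
Putting it together: 2,7,7-trichlorohept-2-ene.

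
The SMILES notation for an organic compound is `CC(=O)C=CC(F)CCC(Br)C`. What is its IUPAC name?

8-bromo-5-fluoronon-3-en-2-one

Counting along the main chain through the carbonyl and the multiple bond gives 9 carbons: the parent is nonane.
A ketone (C=O on an internal carbon) is the principal characteristic group, giving the suffix -one.
A C=C double bond in the chain gives the infix -ene-.
The numbering direction is chosen so that numbering from this end puts the carbonyl group at C-2 rather than C-8.
This places the carbonyl at C-2; the double bond between C-3 and C-4; a bromo group at C-8; a fluoro group at C-5.
Substituent prefixes are cited in alphabetical order (multiplying prefixes like di-/tri- are ignored for ordering).
Assembling the pieces gives 8-bromo-5-fluoronon-3-en-2-one.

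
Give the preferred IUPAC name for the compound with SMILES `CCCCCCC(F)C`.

The longest carbon chain is 8 atoms: the parent is octane.
Choose the numbering such that the substituent locant set {2} is lower than {7} at the first point of difference.
That gives a fluoro group at C-2.
The name is 2-fluorooctane.

2-fluorooctane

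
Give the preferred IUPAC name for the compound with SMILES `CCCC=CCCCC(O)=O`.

The longest carbon chain that includes the –COOH group and the multiple bond has 9 carbons, so the parent hydride is nonane.
A carboxylic acid (terminal –COOH) is the principal characteristic group, giving the suffix -oic acid.
There is one C=C double bond, indicated by the ending -ene.
The numbering direction is chosen so that the carboxylic acid carbon is C-1 by definition.
That gives the double bond between C-5 and C-6.
The name is non-5-enoic acid.

non-5-enoic acid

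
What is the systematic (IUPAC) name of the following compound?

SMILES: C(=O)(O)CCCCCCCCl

The longest chain bearing the –COOH group is 8 carbons long (octane).
The principal characteristic group is a carboxylic acid (terminal –COOH), named with the suffix -oic acid.
Number the chain so that the carboxylic acid carbon is C-1 by definition.
That gives a chloro group at C-8.
The name is 8-chlorooctanoic acid.

8-chlorooctanoic acid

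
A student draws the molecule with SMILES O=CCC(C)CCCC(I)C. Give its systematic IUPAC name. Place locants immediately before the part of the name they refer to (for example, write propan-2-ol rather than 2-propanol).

7-iodo-3-methyloctanal

Counting along the main chain through the –CHO group gives 8 carbons: the parent is octane.
The highest-priority functional group is an aldehyde (terminal –CHO), so the name ends in -al.
Choose the numbering such that the aldehyde carbon is C-1 by definition.
This places an iodo group at C-7; a methyl group at C-3.
The substituents are ordered alphabetically, ignoring any di-/tri- multipliers.
The name is 7-iodo-3-methyloctanal.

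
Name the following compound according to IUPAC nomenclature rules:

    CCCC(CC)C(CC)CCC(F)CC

6,7-diethyl-3-fluorodecane

The parent chain contains 10 carbons (decane).
The numbering direction is chosen so that the substituent locant set {3,6,7} is lower than {4,5,8} at the first point of difference.
That gives ethyl groups at C-6 and C-7; a fluoro group at C-3.
Substituent prefixes are cited in alphabetical order (multiplying prefixes like di-/tri- are ignored for ordering).
The name is 6,7-diethyl-3-fluorodecane.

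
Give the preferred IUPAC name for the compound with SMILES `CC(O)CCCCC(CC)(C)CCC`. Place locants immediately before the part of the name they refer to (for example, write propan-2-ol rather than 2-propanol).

7-ethyl-7-methyldecan-2-ol

Counting along the main chain through the –OH group gives 10 carbons: the parent is decane.
The highest-priority functional group is an alcohol (–OH), so the name ends in -ol.
Choose the numbering such that numbering from this end puts the hydroxyl group at C-2 rather than C-9.
That gives the hydroxyl at C-2; an ethyl group at C-7; a methyl group at C-7.
Substituent prefixes are cited in alphabetical order (multiplying prefixes like di-/tri- are ignored for ordering).
Assembling the pieces gives 7-ethyl-7-methyldecan-2-ol.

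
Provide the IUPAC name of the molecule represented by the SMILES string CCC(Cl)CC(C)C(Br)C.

2-bromo-5-chloro-3-methylheptane

The longest carbon chain is 7 atoms: the parent is heptane.
Choose the numbering such that the substituent locant set {2,3,5} is lower than {3,5,6} at the first point of difference.
That gives a bromo group at C-2; a chloro group at C-5; a methyl group at C-3.
Substituent prefixes are cited in alphabetical order (multiplying prefixes like di-/tri- are ignored for ordering).
Putting it together: 2-bromo-5-chloro-3-methylheptane.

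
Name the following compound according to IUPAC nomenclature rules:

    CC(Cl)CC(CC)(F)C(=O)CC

The longest chain bearing the carbonyl is 7 carbons long (heptane).
The highest-priority functional group is a ketone (C=O on an internal carbon), so the name ends in -one.
The numbering direction is chosen so that numbering from this end puts the carbonyl group at C-3 rather than C-5.
With this numbering: the carbonyl at C-3; a chloro group at C-6; an ethyl group at C-4; a fluoro group at C-4.
Substituent prefixes are cited in alphabetical order (multiplying prefixes like di-/tri- are ignored for ordering).
Putting it together: 6-chloro-4-ethyl-4-fluoroheptan-3-one.

6-chloro-4-ethyl-4-fluoroheptan-3-one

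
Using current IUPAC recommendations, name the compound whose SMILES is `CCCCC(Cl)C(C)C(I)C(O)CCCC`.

The longest chain bearing the –OH group is 12 carbons long (dodecane).
An alcohol (–OH) is the principal characteristic group, giving the suffix -ol.
Number the chain so that numbering from this end puts the hydroxyl group at C-5 rather than C-8.
With this numbering: the hydroxyl at C-5; a chloro group at C-8; an iodo group at C-6; a methyl group at C-7.
Substituent prefixes are cited in alphabetical order (multiplying prefixes like di-/tri- are ignored for ordering).
Assembling the pieces gives 8-chloro-6-iodo-7-methyldodecan-5-ol.

8-chloro-6-iodo-7-methyldodecan-5-ol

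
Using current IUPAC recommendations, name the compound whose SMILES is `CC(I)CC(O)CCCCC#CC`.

2-iodoundec-9-yn-4-ol

The longest carbon chain that includes the –OH group and the multiple bond has 11 carbons, so the parent hydride is undecane.
The highest-priority functional group is an alcohol (–OH), so the name ends in -ol.
There is one C≡C triple bond, indicated by the ending -yne.
Number the chain so that numbering from this end puts the hydroxyl group at C-4 rather than C-8.
This places the hydroxyl at C-4; the triple bond between C-9 and C-10; an iodo group at C-2.
Putting it together: 2-iodoundec-9-yn-4-ol.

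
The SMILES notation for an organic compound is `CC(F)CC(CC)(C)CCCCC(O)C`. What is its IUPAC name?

The longest chain bearing the –OH group is 10 carbons long (decane).
The principal characteristic group is an alcohol (–OH), named with the suffix -ol.
The numbering direction is chosen so that numbering from this end puts the hydroxyl group at C-2 rather than C-9.
With this numbering: the hydroxyl at C-2; an ethyl group at C-7; a fluoro group at C-9; a methyl group at C-7.
Substituent prefixes are cited in alphabetical order (multiplying prefixes like di-/tri- are ignored for ordering).
Assembling the pieces gives 7-ethyl-9-fluoro-7-methyldecan-2-ol.

7-ethyl-9-fluoro-7-methyldecan-2-ol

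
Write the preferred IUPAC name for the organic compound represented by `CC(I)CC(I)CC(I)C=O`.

Counting along the main chain through the –CHO group gives 7 carbons: the parent is heptane.
The highest-priority functional group is an aldehyde (terminal –CHO), so the name ends in -al.
Choose the numbering such that the aldehyde carbon is C-1 by definition.
With this numbering: iodo groups at C-2 and C-4 and C-6.
The name is 2,4,6-triiodoheptanal.

2,4,6-triiodoheptanal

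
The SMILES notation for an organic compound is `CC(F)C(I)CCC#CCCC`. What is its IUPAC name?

The longest chain bearing the multiple bond is 10 carbons long (decane).
There is one C≡C triple bond, indicated by the ending -yne.
Number the chain so that numbering from this end puts the triple bond at C-4 rather than C-6.
This places the triple bond between C-4 and C-5; a fluoro group at C-9; an iodo group at C-8.
Prefixes are listed alphabetically: fluoro, iodo.
The name is 9-fluoro-8-iododec-4-yne.

9-fluoro-8-iododec-4-yne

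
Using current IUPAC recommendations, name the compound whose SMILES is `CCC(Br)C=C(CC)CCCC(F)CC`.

The longest carbon chain that includes the multiple bond has 11 carbons, so the parent hydride is undecane.
There is one C=C double bond, indicated by the ending -ene.
The numbering direction is chosen so that numbering from this end puts the double bond at C-4 rather than C-7.
This places the double bond between C-4 and C-5; a bromo group at C-3; an ethyl group at C-5; a fluoro group at C-9.
Substituent prefixes are cited in alphabetical order (multiplying prefixes like di-/tri- are ignored for ordering).
Putting it together: 3-bromo-5-ethyl-9-fluoroundec-4-ene.

3-bromo-5-ethyl-9-fluoroundec-4-ene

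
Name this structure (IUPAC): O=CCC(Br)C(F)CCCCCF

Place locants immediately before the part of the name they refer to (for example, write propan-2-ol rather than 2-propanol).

3-bromo-4,9-difluorononanal

Counting along the main chain through the –CHO group gives 9 carbons: the parent is nonane.
The principal characteristic group is an aldehyde (terminal –CHO), named with the suffix -al.
Choose the numbering such that the aldehyde carbon is C-1 by definition.
With this numbering: a bromo group at C-3; fluoro groups at C-4 and C-9.
The substituents are ordered alphabetically, ignoring any di-/tri- multipliers.
Assembling the pieces gives 3-bromo-4,9-difluorononanal.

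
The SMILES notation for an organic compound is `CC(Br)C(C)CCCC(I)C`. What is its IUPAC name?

2-bromo-7-iodo-3-methyloctane

The longest continuous carbon chain has 8 atoms, so the parent hydride is octane.
Number the chain so that the substituent locant set {2,3,7} is lower than {2,6,7} at the first point of difference.
This places a bromo group at C-2; an iodo group at C-7; a methyl group at C-3.
The substituents are ordered alphabetically, ignoring any di-/tri- multipliers.
The name is 2-bromo-7-iodo-3-methyloctane.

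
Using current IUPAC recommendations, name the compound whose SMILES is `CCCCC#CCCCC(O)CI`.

1-iodoundec-6-yn-2-ol

Counting along the main chain through the –OH group and the multiple bond gives 11 carbons: the parent is undecane.
An alcohol (–OH) is the principal characteristic group, giving the suffix -ol.
There is one C≡C triple bond, indicated by the ending -yne.
Choose the numbering such that numbering from this end puts the hydroxyl group at C-2 rather than C-10.
This places the hydroxyl at C-2; the triple bond between C-6 and C-7; an iodo group at C-1.
Assembling the pieces gives 1-iodoundec-6-yn-2-ol.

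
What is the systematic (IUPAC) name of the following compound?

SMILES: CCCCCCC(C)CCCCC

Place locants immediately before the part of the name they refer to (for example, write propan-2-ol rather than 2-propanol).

6-methyldodecane

The longest carbon chain is 12 atoms: the parent is dodecane.
The numbering direction is chosen so that the substituent locant set {6} is lower than {7} at the first point of difference.
This places a methyl group at C-6.
Putting it together: 6-methyldodecane.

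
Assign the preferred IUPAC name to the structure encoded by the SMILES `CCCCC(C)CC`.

The longest carbon chain is 7 atoms: the parent is heptane.
Choose the numbering such that the substituent locant set {3} is lower than {5} at the first point of difference.
This places a methyl group at C-3.
Assembling the pieces gives 3-methylheptane.

3-methylheptane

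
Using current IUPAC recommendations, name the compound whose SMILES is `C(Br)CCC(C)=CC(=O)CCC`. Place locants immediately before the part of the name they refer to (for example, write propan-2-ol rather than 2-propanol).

The longest carbon chain that includes the carbonyl and the multiple bond has 9 carbons, so the parent hydride is nonane.
The principal characteristic group is a ketone (C=O on an internal carbon), named with the suffix -one.
A C=C double bond in the chain gives the infix -ene-.
Number the chain so that numbering from this end puts the carbonyl group at C-4 rather than C-6.
That gives the carbonyl at C-4; the double bond between C-5 and C-6; a bromo group at C-9; a methyl group at C-6.
Substituent prefixes are cited in alphabetical order (multiplying prefixes like di-/tri- are ignored for ordering).
Putting it together: 9-bromo-6-methylnon-5-en-4-one.

9-bromo-6-methylnon-5-en-4-one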